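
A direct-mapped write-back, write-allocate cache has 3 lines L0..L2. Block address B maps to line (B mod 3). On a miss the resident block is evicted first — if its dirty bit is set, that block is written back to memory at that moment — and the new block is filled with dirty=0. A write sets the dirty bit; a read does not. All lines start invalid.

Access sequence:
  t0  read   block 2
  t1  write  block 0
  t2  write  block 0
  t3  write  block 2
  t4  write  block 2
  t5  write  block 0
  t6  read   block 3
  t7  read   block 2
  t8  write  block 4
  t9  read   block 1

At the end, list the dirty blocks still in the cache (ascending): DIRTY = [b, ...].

DIRTY = [2]

  0 | R B2 → L2 miss [-]
  1 | W B0 → L0 miss [D]
  2 | W B0 → L0 hit [D]
  3 | W B2 → L2 hit [D]
  4 | W B2 → L2 hit [D]
  5 | W B0 → L0 hit [D]
  6 | R B3 → L0 miss wb→B0 [-]
  7 | R B2 → L2 hit [D]
  8 | W B4 → L1 miss [D]
  9 | R B1 → L1 miss wb→B4 [-]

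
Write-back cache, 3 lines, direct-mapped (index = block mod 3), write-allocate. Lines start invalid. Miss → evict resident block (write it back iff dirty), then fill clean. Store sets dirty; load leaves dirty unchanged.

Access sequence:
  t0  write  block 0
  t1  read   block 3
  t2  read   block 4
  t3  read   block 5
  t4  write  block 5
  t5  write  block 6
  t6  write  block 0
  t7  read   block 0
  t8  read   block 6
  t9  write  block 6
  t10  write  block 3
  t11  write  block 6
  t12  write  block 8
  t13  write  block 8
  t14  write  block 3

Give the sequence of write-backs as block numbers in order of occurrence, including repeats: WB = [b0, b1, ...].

WB = [0, 6, 0, 6, 3, 5, 6]

  0 | W B0 → L0 miss [D]
  1 | R B3 → L0 miss wb→B0 [-]
  2 | R B4 → L1 miss [-]
  3 | R B5 → L2 miss [-]
  4 | W B5 → L2 hit [D]
  5 | W B6 → L0 miss [D]
  6 | W B0 → L0 miss wb→B6 [D]
  7 | R B0 → L0 hit [D]
  8 | R B6 → L0 miss wb→B0 [-]
  9 | W B6 → L0 hit [D]
  10 | W B3 → L0 miss wb→B6 [D]
  11 | W B6 → L0 miss wb→B3 [D]
  12 | W B8 → L2 miss wb→B5 [D]
  13 | W B8 → L2 hit [D]
  14 | W B3 → L0 miss wb→B6 [D]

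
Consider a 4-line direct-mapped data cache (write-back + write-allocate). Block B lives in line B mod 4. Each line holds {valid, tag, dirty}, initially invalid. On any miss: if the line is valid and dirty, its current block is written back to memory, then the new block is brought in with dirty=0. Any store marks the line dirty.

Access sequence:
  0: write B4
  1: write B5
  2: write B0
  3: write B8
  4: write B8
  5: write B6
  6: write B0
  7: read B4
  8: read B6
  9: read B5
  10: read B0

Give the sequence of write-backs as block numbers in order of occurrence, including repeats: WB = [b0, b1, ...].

WB = [4, 0, 8, 0]

0: W B4 → L0 miss [D]
1: W B5 → L1 miss [D]
2: W B0 → L0 miss wb→B4 [D]
3: W B8 → L0 miss wb→B0 [D]
4: W B8 → L0 hit [D]
5: W B6 → L2 miss [D]
6: W B0 → L0 miss wb→B8 [D]
7: R B4 → L0 miss wb→B0 [-]
8: R B6 → L2 hit [D]
9: R B5 → L1 hit [D]
10: R B0 → L0 miss [-]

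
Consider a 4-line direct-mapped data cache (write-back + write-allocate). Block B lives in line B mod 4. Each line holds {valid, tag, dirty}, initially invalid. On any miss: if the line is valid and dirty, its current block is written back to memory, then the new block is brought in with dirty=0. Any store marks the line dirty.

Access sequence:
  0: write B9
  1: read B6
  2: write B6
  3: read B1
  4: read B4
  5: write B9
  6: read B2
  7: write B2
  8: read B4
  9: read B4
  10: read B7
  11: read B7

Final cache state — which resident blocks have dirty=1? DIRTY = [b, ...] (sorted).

  0 | W B9 → L1 miss [D]
  1 | R B6 → L2 miss [-]
  2 | W B6 → L2 hit [D]
  3 | R B1 → L1 miss wb→B9 [-]
  4 | R B4 → L0 miss [-]
  5 | W B9 → L1 miss [D]
  6 | R B2 → L2 miss wb→B6 [-]
  7 | W B2 → L2 hit [D]
  8 | R B4 → L0 hit [-]
  9 | R B4 → L0 hit [-]
  10 | R B7 → L3 miss [-]
  11 | R B7 → L3 hit [-]

DIRTY = [2, 9]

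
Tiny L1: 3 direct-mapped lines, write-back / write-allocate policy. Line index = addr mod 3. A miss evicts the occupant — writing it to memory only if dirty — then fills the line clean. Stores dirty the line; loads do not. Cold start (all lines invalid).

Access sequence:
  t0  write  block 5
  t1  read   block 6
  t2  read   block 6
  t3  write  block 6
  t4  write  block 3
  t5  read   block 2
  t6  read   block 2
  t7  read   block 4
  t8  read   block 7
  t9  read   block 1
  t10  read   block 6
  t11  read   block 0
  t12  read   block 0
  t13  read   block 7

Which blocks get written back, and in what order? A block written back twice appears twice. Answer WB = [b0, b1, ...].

WB = [6, 5, 3]

0: W B5 -> L2 miss  d=D]
1: R B6 -> L0 miss  d=-]
2: R B6 -> L0 hit  d=-]
3: W B6 -> L0 hit  d=D]
4: W B3 -> L0 miss wb->B6  d=D]
5: R B2 -> L2 miss wb->B5  d=-]
6: R B2 -> L2 hit  d=-]
7: R B4 -> L1 miss  d=-]
8: R B7 -> L1 miss  d=-]
9: R B1 -> L1 miss  d=-]
10: R B6 -> L0 miss wb->B3  d=-]
11: R B0 -> L0 miss  d=-]
12: R B0 -> L0 hit  d=-]
13: R B7 -> L1 miss  d=-]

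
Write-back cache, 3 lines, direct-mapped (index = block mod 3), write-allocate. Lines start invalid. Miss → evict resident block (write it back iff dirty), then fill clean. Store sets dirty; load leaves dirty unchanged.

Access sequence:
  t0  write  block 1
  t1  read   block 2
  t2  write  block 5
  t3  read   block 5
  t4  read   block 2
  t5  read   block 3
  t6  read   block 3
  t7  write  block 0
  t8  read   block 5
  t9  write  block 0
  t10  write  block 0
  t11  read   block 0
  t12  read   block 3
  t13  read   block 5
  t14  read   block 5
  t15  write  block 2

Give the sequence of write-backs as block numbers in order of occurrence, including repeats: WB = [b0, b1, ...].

WB = [5, 0]

0: W B1 -> L1 miss  d=D]
1: R B2 -> L2 miss  d=-]
2: W B5 -> L2 miss  d=D]
3: R B5 -> L2 hit  d=D]
4: R B2 -> L2 miss wb->B5  d=-]
5: R B3 -> L0 miss  d=-]
6: R B3 -> L0 hit  d=-]
7: W B0 -> L0 miss  d=D]
8: R B5 -> L2 miss  d=-]
9: W B0 -> L0 hit  d=D]
10: W B0 -> L0 hit  d=D]
11: R B0 -> L0 hit  d=D]
12: R B3 -> L0 miss wb->B0  d=-]
13: R B5 -> L2 hit  d=-]
14: R B5 -> L2 hit  d=-]
15: W B2 -> L2 miss  d=D]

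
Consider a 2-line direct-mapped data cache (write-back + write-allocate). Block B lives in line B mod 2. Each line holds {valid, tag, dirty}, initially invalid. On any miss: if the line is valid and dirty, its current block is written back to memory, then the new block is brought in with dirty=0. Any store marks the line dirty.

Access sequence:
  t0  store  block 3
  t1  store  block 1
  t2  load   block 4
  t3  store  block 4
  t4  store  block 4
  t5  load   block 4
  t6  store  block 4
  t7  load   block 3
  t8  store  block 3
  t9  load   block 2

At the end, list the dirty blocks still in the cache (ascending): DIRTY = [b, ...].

DIRTY = [3]

0: W B3 -> L1 miss  d=D]
1: W B1 -> L1 miss wb->B3  d=D]
2: R B4 -> L0 miss  d=-]
3: W B4 -> L0 hit  d=D]
4: W B4 -> L0 hit  d=D]
5: R B4 -> L0 hit  d=D]
6: W B4 -> L0 hit  d=D]
7: R B3 -> L1 miss wb->B1  d=-]
8: W B3 -> L1 hit  d=D]
9: R B2 -> L0 miss wb->B4  d=-]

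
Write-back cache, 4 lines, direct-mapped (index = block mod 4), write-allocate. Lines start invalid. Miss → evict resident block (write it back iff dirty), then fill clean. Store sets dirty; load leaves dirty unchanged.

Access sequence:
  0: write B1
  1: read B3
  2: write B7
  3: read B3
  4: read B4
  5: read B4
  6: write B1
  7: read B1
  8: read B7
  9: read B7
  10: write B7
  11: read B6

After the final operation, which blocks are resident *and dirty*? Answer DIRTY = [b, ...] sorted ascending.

0: W B1 -> L1 miss  d=D]
1: R B3 -> L3 miss  d=-]
2: W B7 -> L3 miss  d=D]
3: R B3 -> L3 miss wb->B7  d=-]
4: R B4 -> L0 miss  d=-]
5: R B4 -> L0 hit  d=-]
6: W B1 -> L1 hit  d=D]
7: R B1 -> L1 hit  d=D]
8: R B7 -> L3 miss  d=-]
9: R B7 -> L3 hit  d=-]
10: W B7 -> L3 hit  d=D]
11: R B6 -> L2 miss  d=-]

DIRTY = [1, 7]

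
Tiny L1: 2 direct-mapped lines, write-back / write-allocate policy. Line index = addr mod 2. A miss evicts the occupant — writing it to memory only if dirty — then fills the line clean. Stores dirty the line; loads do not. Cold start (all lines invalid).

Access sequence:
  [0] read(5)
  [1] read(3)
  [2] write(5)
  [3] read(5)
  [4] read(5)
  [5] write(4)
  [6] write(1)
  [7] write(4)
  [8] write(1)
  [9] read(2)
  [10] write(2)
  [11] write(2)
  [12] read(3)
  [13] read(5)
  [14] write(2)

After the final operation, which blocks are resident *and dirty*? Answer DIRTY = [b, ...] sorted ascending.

0: R B5 -> L1 miss  d=-]
1: R B3 -> L1 miss  d=-]
2: W B5 -> L1 miss  d=D]
3: R B5 -> L1 hit  d=D]
4: R B5 -> L1 hit  d=D]
5: W B4 -> L0 miss  d=D]
6: W B1 -> L1 miss wb->B5  d=D]
7: W B4 -> L0 hit  d=D]
8: W B1 -> L1 hit  d=D]
9: R B2 -> L0 miss wb->B4  d=-]
10: W B2 -> L0 hit  d=D]
11: W B2 -> L0 hit  d=D]
12: R B3 -> L1 miss wb->B1  d=-]
13: R B5 -> L1 miss  d=-]
14: W B2 -> L0 hit  d=D]

DIRTY = [2]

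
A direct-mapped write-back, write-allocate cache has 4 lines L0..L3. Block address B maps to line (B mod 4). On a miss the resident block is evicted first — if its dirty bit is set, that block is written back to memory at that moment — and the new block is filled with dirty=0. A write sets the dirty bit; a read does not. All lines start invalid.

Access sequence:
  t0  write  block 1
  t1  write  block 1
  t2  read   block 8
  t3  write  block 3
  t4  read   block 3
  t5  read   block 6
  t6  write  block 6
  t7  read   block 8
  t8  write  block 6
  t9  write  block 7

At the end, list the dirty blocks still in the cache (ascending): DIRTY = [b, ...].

0: W B1 → L1 miss [D]
1: W B1 → L1 hit [D]
2: R B8 → L0 miss [-]
3: W B3 → L3 miss [D]
4: R B3 → L3 hit [D]
5: R B6 → L2 miss [-]
6: W B6 → L2 hit [D]
7: R B8 → L0 hit [-]
8: W B6 → L2 hit [D]
9: W B7 → L3 miss wb→B3 [D]

DIRTY = [1, 6, 7]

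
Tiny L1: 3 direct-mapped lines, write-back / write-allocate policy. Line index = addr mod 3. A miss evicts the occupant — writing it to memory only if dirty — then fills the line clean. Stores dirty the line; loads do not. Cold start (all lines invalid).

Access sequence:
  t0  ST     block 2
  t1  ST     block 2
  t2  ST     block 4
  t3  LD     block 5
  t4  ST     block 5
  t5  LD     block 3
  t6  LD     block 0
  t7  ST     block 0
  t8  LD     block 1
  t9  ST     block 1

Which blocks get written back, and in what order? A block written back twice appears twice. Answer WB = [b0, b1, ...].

  0 | W B2 → L2 miss [D]
  1 | W B2 → L2 hit [D]
  2 | W B4 → L1 miss [D]
  3 | R B5 → L2 miss wb→B2 [-]
  4 | W B5 → L2 hit [D]
  5 | R B3 → L0 miss [-]
  6 | R B0 → L0 miss [-]
  7 | W B0 → L0 hit [D]
  8 | R B1 → L1 miss wb→B4 [-]
  9 | W B1 → L1 hit [D]

WB = [2, 4]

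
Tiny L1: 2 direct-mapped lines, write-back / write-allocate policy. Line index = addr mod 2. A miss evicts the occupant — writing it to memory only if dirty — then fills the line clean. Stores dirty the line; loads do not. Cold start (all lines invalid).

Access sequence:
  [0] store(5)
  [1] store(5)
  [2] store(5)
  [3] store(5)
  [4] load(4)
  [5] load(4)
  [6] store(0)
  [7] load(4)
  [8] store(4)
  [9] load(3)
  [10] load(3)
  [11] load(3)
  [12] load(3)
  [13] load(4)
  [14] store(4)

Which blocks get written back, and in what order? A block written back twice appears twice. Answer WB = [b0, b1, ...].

WB = [0, 5]

  0 | W B5 → L1 miss [D]
  1 | W B5 → L1 hit [D]
  2 | W B5 → L1 hit [D]
  3 | W B5 → L1 hit [D]
  4 | R B4 → L0 miss [-]
  5 | R B4 → L0 hit [-]
  6 | W B0 → L0 miss [D]
  7 | R B4 → L0 miss wb→B0 [-]
  8 | W B4 → L0 hit [D]
  9 | R B3 → L1 miss wb→B5 [-]
  10 | R B3 → L1 hit [-]
  11 | R B3 → L1 hit [-]
  12 | R B3 → L1 hit [-]
  13 | R B4 → L0 hit [D]
  14 | W B4 → L0 hit [D]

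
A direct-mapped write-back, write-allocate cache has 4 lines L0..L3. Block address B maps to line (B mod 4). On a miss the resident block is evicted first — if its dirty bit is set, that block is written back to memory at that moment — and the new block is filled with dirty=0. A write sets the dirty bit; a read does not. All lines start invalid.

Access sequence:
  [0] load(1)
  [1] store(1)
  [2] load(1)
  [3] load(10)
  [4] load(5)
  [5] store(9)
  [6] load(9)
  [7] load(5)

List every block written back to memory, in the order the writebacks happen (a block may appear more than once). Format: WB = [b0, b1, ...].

  0 | R B1 → L1 miss [-]
  1 | W B1 → L1 hit [D]
  2 | R B1 → L1 hit [D]
  3 | R B10 → L2 miss [-]
  4 | R B5 → L1 miss wb→B1 [-]
  5 | W B9 → L1 miss [D]
  6 | R B9 → L1 hit [D]
  7 | R B5 → L1 miss wb→B9 [-]

WB = [1, 9]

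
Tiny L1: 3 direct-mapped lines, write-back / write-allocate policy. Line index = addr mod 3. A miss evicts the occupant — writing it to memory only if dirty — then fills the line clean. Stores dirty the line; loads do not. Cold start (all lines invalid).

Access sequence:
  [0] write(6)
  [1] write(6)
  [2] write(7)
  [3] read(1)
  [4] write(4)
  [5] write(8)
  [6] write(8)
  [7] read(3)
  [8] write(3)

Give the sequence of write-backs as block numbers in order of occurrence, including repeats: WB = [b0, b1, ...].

WB = [7, 6]

  0 | W B6 → L0 miss [D]
  1 | W B6 → L0 hit [D]
  2 | W B7 → L1 miss [D]
  3 | R B1 → L1 miss wb→B7 [-]
  4 | W B4 → L1 miss [D]
  5 | W B8 → L2 miss [D]
  6 | W B8 → L2 hit [D]
  7 | R B3 → L0 miss wb→B6 [-]
  8 | W B3 → L0 hit [D]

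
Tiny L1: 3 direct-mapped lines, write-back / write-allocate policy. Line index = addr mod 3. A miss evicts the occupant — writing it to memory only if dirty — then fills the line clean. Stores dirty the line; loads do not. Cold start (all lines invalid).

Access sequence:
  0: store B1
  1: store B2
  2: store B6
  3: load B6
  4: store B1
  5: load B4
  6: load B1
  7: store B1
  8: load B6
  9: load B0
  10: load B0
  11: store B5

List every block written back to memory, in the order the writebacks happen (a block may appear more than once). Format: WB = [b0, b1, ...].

WB = [1, 6, 2]

0: W B1 → L1 miss [D]
1: W B2 → L2 miss [D]
2: W B6 → L0 miss [D]
3: R B6 → L0 hit [D]
4: W B1 → L1 hit [D]
5: R B4 → L1 miss wb→B1 [-]
6: R B1 → L1 miss [-]
7: W B1 → L1 hit [D]
8: R B6 → L0 hit [D]
9: R B0 → L0 miss wb→B6 [-]
10: R B0 → L0 hit [-]
11: W B5 → L2 miss wb→B2 [D]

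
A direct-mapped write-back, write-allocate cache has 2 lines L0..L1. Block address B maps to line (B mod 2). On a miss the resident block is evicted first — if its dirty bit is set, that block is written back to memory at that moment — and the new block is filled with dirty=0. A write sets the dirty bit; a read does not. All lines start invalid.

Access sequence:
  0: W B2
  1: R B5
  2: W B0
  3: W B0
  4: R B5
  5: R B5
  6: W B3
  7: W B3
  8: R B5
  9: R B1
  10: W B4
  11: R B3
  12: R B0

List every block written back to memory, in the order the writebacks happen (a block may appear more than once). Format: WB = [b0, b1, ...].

0: W B2 -> L0 miss  d=D]
1: R B5 -> L1 miss  d=-]
2: W B0 -> L0 miss wb->B2  d=D]
3: W B0 -> L0 hit  d=D]
4: R B5 -> L1 hit  d=-]
5: R B5 -> L1 hit  d=-]
6: W B3 -> L1 miss  d=D]
7: W B3 -> L1 hit  d=D]
8: R B5 -> L1 miss wb->B3  d=-]
9: R B1 -> L1 miss  d=-]
10: W B4 -> L0 miss wb->B0  d=D]
11: R B3 -> L1 miss  d=-]
12: R B0 -> L0 miss wb->B4  d=-]

WB = [2, 3, 0, 4]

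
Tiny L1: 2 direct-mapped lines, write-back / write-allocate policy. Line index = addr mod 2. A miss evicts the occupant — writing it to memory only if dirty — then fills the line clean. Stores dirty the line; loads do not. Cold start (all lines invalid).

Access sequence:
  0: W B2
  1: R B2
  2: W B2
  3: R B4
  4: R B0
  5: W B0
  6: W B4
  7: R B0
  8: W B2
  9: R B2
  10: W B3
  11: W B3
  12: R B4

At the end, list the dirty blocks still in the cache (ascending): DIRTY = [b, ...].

0: W B2 → L0 miss [D]
1: R B2 → L0 hit [D]
2: W B2 → L0 hit [D]
3: R B4 → L0 miss wb→B2 [-]
4: R B0 → L0 miss [-]
5: W B0 → L0 hit [D]
6: W B4 → L0 miss wb→B0 [D]
7: R B0 → L0 miss wb→B4 [-]
8: W B2 → L0 miss [D]
9: R B2 → L0 hit [D]
10: W B3 → L1 miss [D]
11: W B3 → L1 hit [D]
12: R B4 → L0 miss wb→B2 [-]

DIRTY = [3]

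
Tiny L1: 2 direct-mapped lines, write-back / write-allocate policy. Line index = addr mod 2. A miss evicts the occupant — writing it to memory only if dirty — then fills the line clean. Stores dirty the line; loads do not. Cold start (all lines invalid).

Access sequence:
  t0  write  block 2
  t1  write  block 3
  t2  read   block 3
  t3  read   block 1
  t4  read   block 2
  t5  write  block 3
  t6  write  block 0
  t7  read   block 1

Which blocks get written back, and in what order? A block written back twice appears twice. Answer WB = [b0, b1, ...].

0: W B2 → L0 miss [D]
1: W B3 → L1 miss [D]
2: R B3 → L1 hit [D]
3: R B1 → L1 miss wb→B3 [-]
4: R B2 → L0 hit [D]
5: W B3 → L1 miss [D]
6: W B0 → L0 miss wb→B2 [D]
7: R B1 → L1 miss wb→B3 [-]

WB = [3, 2, 3]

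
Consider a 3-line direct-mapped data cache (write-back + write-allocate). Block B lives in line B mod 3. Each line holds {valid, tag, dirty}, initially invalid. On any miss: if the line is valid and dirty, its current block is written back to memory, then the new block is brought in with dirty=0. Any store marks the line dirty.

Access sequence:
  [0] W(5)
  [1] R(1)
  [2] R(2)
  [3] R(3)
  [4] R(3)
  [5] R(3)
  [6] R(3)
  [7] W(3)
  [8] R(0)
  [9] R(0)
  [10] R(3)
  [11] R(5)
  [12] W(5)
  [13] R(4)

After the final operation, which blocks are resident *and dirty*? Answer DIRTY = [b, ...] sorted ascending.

  0 | W B5 → L2 miss [D]
  1 | R B1 → L1 miss [-]
  2 | R B2 → L2 miss wb→B5 [-]
  3 | R B3 → L0 miss [-]
  4 | R B3 → L0 hit [-]
  5 | R B3 → L0 hit [-]
  6 | R B3 → L0 hit [-]
  7 | W B3 → L0 hit [D]
  8 | R B0 → L0 miss wb→B3 [-]
  9 | R B0 → L0 hit [-]
  10 | R B3 → L0 miss [-]
  11 | R B5 → L2 miss [-]
  12 | W B5 → L2 hit [D]
  13 | R B4 → L1 miss [-]

DIRTY = [5]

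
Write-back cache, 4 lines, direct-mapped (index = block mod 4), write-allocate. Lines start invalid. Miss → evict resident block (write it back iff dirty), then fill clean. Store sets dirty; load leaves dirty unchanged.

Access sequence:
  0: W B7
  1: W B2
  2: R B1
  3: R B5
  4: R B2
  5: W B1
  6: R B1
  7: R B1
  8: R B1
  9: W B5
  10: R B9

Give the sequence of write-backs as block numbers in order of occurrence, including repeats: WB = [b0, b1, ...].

  0 | W B7 → L3 miss [D]
  1 | W B2 → L2 miss [D]
  2 | R B1 → L1 miss [-]
  3 | R B5 → L1 miss [-]
  4 | R B2 → L2 hit [D]
  5 | W B1 → L1 miss [D]
  6 | R B1 → L1 hit [D]
  7 | R B1 → L1 hit [D]
  8 | R B1 → L1 hit [D]
  9 | W B5 → L1 miss wb→B1 [D]
  10 | R B9 → L1 miss wb→B5 [-]

WB = [1, 5]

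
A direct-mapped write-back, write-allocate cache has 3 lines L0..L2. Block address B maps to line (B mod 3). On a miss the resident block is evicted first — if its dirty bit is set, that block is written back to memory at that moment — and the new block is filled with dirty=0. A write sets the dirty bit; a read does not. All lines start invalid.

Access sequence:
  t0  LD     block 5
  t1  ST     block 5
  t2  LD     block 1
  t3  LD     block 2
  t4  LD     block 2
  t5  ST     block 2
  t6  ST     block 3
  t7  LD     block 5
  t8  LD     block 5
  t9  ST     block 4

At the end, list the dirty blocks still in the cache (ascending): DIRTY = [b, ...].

DIRTY = [3, 4]

  0 | R B5 → L2 miss [-]
  1 | W B5 → L2 hit [D]
  2 | R B1 → L1 miss [-]
  3 | R B2 → L2 miss wb→B5 [-]
  4 | R B2 → L2 hit [-]
  5 | W B2 → L2 hit [D]
  6 | W B3 → L0 miss [D]
  7 | R B5 → L2 miss wb→B2 [-]
  8 | R B5 → L2 hit [-]
  9 | W B4 → L1 miss [D]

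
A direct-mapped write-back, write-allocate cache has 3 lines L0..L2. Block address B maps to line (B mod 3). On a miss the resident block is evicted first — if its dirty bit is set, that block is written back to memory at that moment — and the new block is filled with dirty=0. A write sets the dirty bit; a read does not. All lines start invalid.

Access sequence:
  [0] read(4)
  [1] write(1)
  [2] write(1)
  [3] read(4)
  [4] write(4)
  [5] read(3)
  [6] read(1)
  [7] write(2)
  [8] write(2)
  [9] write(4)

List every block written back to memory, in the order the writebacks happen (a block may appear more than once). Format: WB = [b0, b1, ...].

  0 | R B4 → L1 miss [-]
  1 | W B1 → L1 miss [D]
  2 | W B1 → L1 hit [D]
  3 | R B4 → L1 miss wb→B1 [-]
  4 | W B4 → L1 hit [D]
  5 | R B3 → L0 miss [-]
  6 | R B1 → L1 miss wb→B4 [-]
  7 | W B2 → L2 miss [D]
  8 | W B2 → L2 hit [D]
  9 | W B4 → L1 miss [D]

WB = [1, 4]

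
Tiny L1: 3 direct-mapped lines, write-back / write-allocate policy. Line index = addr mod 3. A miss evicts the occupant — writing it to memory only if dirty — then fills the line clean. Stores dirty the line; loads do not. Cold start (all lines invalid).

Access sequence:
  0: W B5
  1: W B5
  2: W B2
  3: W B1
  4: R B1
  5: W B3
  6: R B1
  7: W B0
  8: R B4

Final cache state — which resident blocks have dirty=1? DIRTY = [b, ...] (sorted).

  0 | W B5 → L2 miss [D]
  1 | W B5 → L2 hit [D]
  2 | W B2 → L2 miss wb→B5 [D]
  3 | W B1 → L1 miss [D]
  4 | R B1 → L1 hit [D]
  5 | W B3 → L0 miss [D]
  6 | R B1 → L1 hit [D]
  7 | W B0 → L0 miss wb→B3 [D]
  8 | R B4 → L1 miss wb→B1 [-]

DIRTY = [0, 2]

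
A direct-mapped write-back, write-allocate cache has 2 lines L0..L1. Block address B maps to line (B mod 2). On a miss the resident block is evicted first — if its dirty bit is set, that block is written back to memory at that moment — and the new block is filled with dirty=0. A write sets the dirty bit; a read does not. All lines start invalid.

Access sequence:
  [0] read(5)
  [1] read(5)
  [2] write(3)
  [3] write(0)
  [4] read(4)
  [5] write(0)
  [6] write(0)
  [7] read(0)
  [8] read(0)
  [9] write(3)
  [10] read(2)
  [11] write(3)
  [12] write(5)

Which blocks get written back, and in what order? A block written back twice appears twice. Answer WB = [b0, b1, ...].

WB = [0, 0, 3]

0: R B5 -> L1 miss  d=-]
1: R B5 -> L1 hit  d=-]
2: W B3 -> L1 miss  d=D]
3: W B0 -> L0 miss  d=D]
4: R B4 -> L0 miss wb->B0  d=-]
5: W B0 -> L0 miss  d=D]
6: W B0 -> L0 hit  d=D]
7: R B0 -> L0 hit  d=D]
8: R B0 -> L0 hit  d=D]
9: W B3 -> L1 hit  d=D]
10: R B2 -> L0 miss wb->B0  d=-]
11: W B3 -> L1 hit  d=D]
12: W B5 -> L1 miss wb->B3  d=D]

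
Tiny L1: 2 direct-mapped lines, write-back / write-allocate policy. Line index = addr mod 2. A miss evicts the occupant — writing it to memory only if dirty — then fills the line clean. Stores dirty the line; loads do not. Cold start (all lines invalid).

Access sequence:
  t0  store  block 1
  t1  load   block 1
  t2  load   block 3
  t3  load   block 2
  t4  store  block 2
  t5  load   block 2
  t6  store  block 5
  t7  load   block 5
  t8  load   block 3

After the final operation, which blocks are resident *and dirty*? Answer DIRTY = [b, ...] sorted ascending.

0: W B1 → L1 miss [D]
1: R B1 → L1 hit [D]
2: R B3 → L1 miss wb→B1 [-]
3: R B2 → L0 miss [-]
4: W B2 → L0 hit [D]
5: R B2 → L0 hit [D]
6: W B5 → L1 miss [D]
7: R B5 → L1 hit [D]
8: R B3 → L1 miss wb→B5 [-]

DIRTY = [2]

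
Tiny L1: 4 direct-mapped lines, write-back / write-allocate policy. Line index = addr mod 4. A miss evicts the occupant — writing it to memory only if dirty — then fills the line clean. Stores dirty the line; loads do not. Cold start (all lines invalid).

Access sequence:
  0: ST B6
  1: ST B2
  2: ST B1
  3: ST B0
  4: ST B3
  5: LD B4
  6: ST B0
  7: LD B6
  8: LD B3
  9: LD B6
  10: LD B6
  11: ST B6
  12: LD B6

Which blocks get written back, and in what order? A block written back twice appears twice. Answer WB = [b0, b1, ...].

WB = [6, 0, 2]

0: W B6 → L2 miss [D]
1: W B2 → L2 miss wb→B6 [D]
2: W B1 → L1 miss [D]
3: W B0 → L0 miss [D]
4: W B3 → L3 miss [D]
5: R B4 → L0 miss wb→B0 [-]
6: W B0 → L0 miss [D]
7: R B6 → L2 miss wb→B2 [-]
8: R B3 → L3 hit [D]
9: R B6 → L2 hit [-]
10: R B6 → L2 hit [-]
11: W B6 → L2 hit [D]
12: R B6 → L2 hit [D]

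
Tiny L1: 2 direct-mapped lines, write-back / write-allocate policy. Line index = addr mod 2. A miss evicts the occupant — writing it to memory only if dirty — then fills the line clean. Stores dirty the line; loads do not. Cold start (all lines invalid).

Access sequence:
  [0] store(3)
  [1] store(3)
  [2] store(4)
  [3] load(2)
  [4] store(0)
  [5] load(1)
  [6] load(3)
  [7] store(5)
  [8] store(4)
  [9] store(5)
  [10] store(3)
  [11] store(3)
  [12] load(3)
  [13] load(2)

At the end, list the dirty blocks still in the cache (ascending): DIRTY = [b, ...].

DIRTY = [3]

  0 | W B3 → L1 miss [D]
  1 | W B3 → L1 hit [D]
  2 | W B4 → L0 miss [D]
  3 | R B2 → L0 miss wb→B4 [-]
  4 | W B0 → L0 miss [D]
  5 | R B1 → L1 miss wb→B3 [-]
  6 | R B3 → L1 miss [-]
  7 | W B5 → L1 miss [D]
  8 | W B4 → L0 miss wb→B0 [D]
  9 | W B5 → L1 hit [D]
  10 | W B3 → L1 miss wb→B5 [D]
  11 | W B3 → L1 hit [D]
  12 | R B3 → L1 hit [D]
  13 | R B2 → L0 miss wb→B4 [-]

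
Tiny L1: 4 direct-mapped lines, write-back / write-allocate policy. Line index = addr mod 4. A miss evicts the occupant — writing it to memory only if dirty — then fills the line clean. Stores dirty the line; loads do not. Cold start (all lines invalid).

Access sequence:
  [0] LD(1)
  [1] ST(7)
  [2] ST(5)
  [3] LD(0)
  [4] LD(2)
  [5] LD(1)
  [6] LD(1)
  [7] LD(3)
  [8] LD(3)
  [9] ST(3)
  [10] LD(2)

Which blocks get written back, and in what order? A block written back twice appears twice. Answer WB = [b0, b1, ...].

WB = [5, 7]

0: R B1 → L1 miss [-]
1: W B7 → L3 miss [D]
2: W B5 → L1 miss [D]
3: R B0 → L0 miss [-]
4: R B2 → L2 miss [-]
5: R B1 → L1 miss wb→B5 [-]
6: R B1 → L1 hit [-]
7: R B3 → L3 miss wb→B7 [-]
8: R B3 → L3 hit [-]
9: W B3 → L3 hit [D]
10: R B2 → L2 hit [-]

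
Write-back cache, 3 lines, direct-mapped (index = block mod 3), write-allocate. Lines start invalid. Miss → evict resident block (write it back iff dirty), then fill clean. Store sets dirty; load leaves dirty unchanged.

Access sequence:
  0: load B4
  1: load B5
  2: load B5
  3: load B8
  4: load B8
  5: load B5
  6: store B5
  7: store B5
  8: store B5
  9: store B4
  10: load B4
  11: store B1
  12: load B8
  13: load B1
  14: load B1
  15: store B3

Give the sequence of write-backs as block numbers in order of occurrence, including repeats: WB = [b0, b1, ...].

WB = [4, 5]

0: R B4 → L1 miss [-]
1: R B5 → L2 miss [-]
2: R B5 → L2 hit [-]
3: R B8 → L2 miss [-]
4: R B8 → L2 hit [-]
5: R B5 → L2 miss [-]
6: W B5 → L2 hit [D]
7: W B5 → L2 hit [D]
8: W B5 → L2 hit [D]
9: W B4 → L1 hit [D]
10: R B4 → L1 hit [D]
11: W B1 → L1 miss wb→B4 [D]
12: R B8 → L2 miss wb→B5 [-]
13: R B1 → L1 hit [D]
14: R B1 → L1 hit [D]
15: W B3 → L0 miss [D]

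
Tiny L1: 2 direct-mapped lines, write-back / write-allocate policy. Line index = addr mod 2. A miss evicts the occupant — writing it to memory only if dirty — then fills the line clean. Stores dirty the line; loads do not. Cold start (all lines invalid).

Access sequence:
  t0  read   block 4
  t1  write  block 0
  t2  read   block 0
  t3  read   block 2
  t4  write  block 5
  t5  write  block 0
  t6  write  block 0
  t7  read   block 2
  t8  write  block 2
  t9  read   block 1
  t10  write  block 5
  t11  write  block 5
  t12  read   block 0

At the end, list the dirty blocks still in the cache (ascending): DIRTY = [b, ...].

DIRTY = [5]

0: R B4 -> L0 miss  d=-]
1: W B0 -> L0 miss  d=D]
2: R B0 -> L0 hit  d=D]
3: R B2 -> L0 miss wb->B0  d=-]
4: W B5 -> L1 miss  d=D]
5: W B0 -> L0 miss  d=D]
6: W B0 -> L0 hit  d=D]
7: R B2 -> L0 miss wb->B0  d=-]
8: W B2 -> L0 hit  d=D]
9: R B1 -> L1 miss wb->B5  d=-]
10: W B5 -> L1 miss  d=D]
11: W B5 -> L1 hit  d=D]
12: R B0 -> L0 miss wb->B2  d=-]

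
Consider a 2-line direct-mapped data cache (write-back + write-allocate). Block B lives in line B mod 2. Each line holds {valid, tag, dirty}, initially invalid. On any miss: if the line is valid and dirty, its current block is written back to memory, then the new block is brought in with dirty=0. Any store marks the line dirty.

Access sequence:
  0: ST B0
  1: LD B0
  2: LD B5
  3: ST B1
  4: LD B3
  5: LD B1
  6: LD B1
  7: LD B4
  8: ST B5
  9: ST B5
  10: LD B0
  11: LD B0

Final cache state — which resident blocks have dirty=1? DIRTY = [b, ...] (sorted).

DIRTY = [5]

  0 | W B0 → L0 miss [D]
  1 | R B0 → L0 hit [D]
  2 | R B5 → L1 miss [-]
  3 | W B1 → L1 miss [D]
  4 | R B3 → L1 miss wb→B1 [-]
  5 | R B1 → L1 miss [-]
  6 | R B1 → L1 hit [-]
  7 | R B4 → L0 miss wb→B0 [-]
  8 | W B5 → L1 miss [D]
  9 | W B5 → L1 hit [D]
  10 | R B0 → L0 miss [-]
  11 | R B0 → L0 hit [-]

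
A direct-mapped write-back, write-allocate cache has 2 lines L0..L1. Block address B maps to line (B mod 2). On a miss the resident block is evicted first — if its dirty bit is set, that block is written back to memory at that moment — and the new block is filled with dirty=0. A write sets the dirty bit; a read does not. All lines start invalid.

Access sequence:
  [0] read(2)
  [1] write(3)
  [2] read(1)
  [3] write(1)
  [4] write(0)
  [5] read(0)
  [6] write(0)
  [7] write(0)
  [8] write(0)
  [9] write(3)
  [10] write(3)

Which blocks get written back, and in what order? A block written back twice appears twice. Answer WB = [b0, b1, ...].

WB = [3, 1]

0: R B2 → L0 miss [-]
1: W B3 → L1 miss [D]
2: R B1 → L1 miss wb→B3 [-]
3: W B1 → L1 hit [D]
4: W B0 → L0 miss [D]
5: R B0 → L0 hit [D]
6: W B0 → L0 hit [D]
7: W B0 → L0 hit [D]
8: W B0 → L0 hit [D]
9: W B3 → L1 miss wb→B1 [D]
10: W B3 → L1 hit [D]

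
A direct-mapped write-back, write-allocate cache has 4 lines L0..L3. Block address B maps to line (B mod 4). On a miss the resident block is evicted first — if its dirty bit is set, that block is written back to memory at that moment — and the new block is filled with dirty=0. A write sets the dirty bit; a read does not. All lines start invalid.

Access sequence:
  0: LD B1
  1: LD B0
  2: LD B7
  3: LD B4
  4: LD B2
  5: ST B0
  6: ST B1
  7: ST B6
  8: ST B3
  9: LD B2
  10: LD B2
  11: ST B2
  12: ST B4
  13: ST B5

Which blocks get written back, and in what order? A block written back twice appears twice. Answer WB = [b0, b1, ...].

WB = [6, 0, 1]

  0 | R B1 → L1 miss [-]
  1 | R B0 → L0 miss [-]
  2 | R B7 → L3 miss [-]
  3 | R B4 → L0 miss [-]
  4 | R B2 → L2 miss [-]
  5 | W B0 → L0 miss [D]
  6 | W B1 → L1 hit [D]
  7 | W B6 → L2 miss [D]
  8 | W B3 → L3 miss [D]
  9 | R B2 → L2 miss wb→B6 [-]
  10 | R B2 → L2 hit [-]
  11 | W B2 → L2 hit [D]
  12 | W B4 → L0 miss wb→B0 [D]
  13 | W B5 → L1 miss wb→B1 [D]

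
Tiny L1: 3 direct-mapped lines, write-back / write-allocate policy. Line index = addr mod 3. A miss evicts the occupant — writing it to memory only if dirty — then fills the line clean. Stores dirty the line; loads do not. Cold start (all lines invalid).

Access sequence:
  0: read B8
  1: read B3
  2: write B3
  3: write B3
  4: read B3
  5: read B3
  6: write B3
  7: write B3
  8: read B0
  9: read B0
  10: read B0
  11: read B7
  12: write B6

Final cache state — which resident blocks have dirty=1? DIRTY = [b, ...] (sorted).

DIRTY = [6]

0: R B8 -> L2 miss  d=-]
1: R B3 -> L0 miss  d=-]
2: W B3 -> L0 hit  d=D]
3: W B3 -> L0 hit  d=D]
4: R B3 -> L0 hit  d=D]
5: R B3 -> L0 hit  d=D]
6: W B3 -> L0 hit  d=D]
7: W B3 -> L0 hit  d=D]
8: R B0 -> L0 miss wb->B3  d=-]
9: R B0 -> L0 hit  d=-]
10: R B0 -> L0 hit  d=-]
11: R B7 -> L1 miss  d=-]
12: W B6 -> L0 miss  d=D]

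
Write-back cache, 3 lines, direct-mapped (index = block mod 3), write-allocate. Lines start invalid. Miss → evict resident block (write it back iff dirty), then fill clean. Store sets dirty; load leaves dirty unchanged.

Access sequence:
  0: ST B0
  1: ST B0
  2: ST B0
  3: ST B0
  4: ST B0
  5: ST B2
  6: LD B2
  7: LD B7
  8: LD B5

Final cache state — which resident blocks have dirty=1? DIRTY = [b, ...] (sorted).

0: W B0 → L0 miss [D]
1: W B0 → L0 hit [D]
2: W B0 → L0 hit [D]
3: W B0 → L0 hit [D]
4: W B0 → L0 hit [D]
5: W B2 → L2 miss [D]
6: R B2 → L2 hit [D]
7: R B7 → L1 miss [-]
8: R B5 → L2 miss wb→B2 [-]

DIRTY = [0]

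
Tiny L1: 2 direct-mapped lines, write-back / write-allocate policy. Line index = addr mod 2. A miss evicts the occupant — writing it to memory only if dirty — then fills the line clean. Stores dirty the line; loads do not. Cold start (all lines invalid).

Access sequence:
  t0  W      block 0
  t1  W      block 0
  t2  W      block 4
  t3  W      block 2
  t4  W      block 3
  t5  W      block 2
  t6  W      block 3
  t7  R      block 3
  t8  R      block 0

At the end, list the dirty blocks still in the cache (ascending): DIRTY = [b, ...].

DIRTY = [3]

0: W B0 → L0 miss [D]
1: W B0 → L0 hit [D]
2: W B4 → L0 miss wb→B0 [D]
3: W B2 → L0 miss wb→B4 [D]
4: W B3 → L1 miss [D]
5: W B2 → L0 hit [D]
6: W B3 → L1 hit [D]
7: R B3 → L1 hit [D]
8: R B0 → L0 miss wb→B2 [-]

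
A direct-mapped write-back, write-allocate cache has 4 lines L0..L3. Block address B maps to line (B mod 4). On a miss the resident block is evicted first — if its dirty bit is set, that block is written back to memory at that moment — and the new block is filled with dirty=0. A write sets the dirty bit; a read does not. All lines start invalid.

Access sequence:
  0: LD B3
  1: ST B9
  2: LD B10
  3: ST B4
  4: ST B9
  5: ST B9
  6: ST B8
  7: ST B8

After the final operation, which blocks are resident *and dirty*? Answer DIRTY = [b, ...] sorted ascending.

DIRTY = [8, 9]

0: R B3 → L3 miss [-]
1: W B9 → L1 miss [D]
2: R B10 → L2 miss [-]
3: W B4 → L0 miss [D]
4: W B9 → L1 hit [D]
5: W B9 → L1 hit [D]
6: W B8 → L0 miss wb→B4 [D]
7: W B8 → L0 hit [D]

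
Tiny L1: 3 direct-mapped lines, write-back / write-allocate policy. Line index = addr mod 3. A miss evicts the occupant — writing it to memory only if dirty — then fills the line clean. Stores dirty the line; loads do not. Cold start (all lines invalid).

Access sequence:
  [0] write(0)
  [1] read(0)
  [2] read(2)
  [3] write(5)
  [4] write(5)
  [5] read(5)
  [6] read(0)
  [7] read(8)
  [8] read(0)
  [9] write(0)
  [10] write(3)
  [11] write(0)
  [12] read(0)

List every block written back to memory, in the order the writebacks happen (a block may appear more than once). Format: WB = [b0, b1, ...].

WB = [5, 0, 3]

0: W B0 → L0 miss [D]
1: R B0 → L0 hit [D]
2: R B2 → L2 miss [-]
3: W B5 → L2 miss [D]
4: W B5 → L2 hit [D]
5: R B5 → L2 hit [D]
6: R B0 → L0 hit [D]
7: R B8 → L2 miss wb→B5 [-]
8: R B0 → L0 hit [D]
9: W B0 → L0 hit [D]
10: W B3 → L0 miss wb→B0 [D]
11: W B0 → L0 miss wb→B3 [D]
12: R B0 → L0 hit [D]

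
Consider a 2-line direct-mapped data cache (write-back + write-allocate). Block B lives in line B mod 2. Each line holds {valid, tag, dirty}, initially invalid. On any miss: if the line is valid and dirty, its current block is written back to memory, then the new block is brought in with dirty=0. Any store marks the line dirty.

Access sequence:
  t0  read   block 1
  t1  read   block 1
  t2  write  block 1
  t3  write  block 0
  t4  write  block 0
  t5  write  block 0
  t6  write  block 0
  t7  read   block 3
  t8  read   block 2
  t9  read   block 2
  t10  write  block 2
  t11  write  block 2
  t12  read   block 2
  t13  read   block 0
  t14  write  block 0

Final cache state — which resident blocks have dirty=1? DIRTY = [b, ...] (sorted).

  0 | R B1 → L1 miss [-]
  1 | R B1 → L1 hit [-]
  2 | W B1 → L1 hit [D]
  3 | W B0 → L0 miss [D]
  4 | W B0 → L0 hit [D]
  5 | W B0 → L0 hit [D]
  6 | W B0 → L0 hit [D]
  7 | R B3 → L1 miss wb→B1 [-]
  8 | R B2 → L0 miss wb→B0 [-]
  9 | R B2 → L0 hit [-]
  10 | W B2 → L0 hit [D]
  11 | W B2 → L0 hit [D]
  12 | R B2 → L0 hit [D]
  13 | R B0 → L0 miss wb→B2 [-]
  14 | W B0 → L0 hit [D]

DIRTY = [0]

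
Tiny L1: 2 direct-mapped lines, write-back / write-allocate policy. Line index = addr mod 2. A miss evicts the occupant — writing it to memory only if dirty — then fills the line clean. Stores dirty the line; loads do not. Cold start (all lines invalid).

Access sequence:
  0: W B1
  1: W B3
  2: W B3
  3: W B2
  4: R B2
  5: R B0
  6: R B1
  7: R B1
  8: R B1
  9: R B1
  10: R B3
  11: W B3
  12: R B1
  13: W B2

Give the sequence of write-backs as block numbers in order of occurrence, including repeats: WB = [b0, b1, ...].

WB = [1, 2, 3, 3]

0: W B1 → L1 miss [D]
1: W B3 → L1 miss wb→B1 [D]
2: W B3 → L1 hit [D]
3: W B2 → L0 miss [D]
4: R B2 → L0 hit [D]
5: R B0 → L0 miss wb→B2 [-]
6: R B1 → L1 miss wb→B3 [-]
7: R B1 → L1 hit [-]
8: R B1 → L1 hit [-]
9: R B1 → L1 hit [-]
10: R B3 → L1 miss [-]
11: W B3 → L1 hit [D]
12: R B1 → L1 miss wb→B3 [-]
13: W B2 → L0 miss [D]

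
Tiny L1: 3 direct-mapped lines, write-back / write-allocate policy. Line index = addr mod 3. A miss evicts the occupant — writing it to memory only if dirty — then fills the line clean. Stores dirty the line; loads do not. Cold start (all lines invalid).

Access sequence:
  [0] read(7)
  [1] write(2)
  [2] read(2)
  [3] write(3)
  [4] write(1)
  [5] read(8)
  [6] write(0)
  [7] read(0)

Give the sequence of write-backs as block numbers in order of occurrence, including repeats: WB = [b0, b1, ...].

WB = [2, 3]

0: R B7 → L1 miss [-]
1: W B2 → L2 miss [D]
2: R B2 → L2 hit [D]
3: W B3 → L0 miss [D]
4: W B1 → L1 miss [D]
5: R B8 → L2 miss wb→B2 [-]
6: W B0 → L0 miss wb→B3 [D]
7: R B0 → L0 hit [D]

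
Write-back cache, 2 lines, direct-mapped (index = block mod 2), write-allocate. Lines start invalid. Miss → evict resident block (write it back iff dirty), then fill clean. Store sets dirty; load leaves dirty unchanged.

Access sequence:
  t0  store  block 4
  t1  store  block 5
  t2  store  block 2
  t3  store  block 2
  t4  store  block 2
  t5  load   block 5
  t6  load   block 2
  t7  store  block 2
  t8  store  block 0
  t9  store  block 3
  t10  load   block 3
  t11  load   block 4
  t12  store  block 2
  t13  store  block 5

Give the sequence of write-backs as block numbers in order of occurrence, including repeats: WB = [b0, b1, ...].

0: W B4 → L0 miss [D]
1: W B5 → L1 miss [D]
2: W B2 → L0 miss wb→B4 [D]
3: W B2 → L0 hit [D]
4: W B2 → L0 hit [D]
5: R B5 → L1 hit [D]
6: R B2 → L0 hit [D]
7: W B2 → L0 hit [D]
8: W B0 → L0 miss wb→B2 [D]
9: W B3 → L1 miss wb→B5 [D]
10: R B3 → L1 hit [D]
11: R B4 → L0 miss wb→B0 [-]
12: W B2 → L0 miss [D]
13: W B5 → L1 miss wb→B3 [D]

WB = [4, 2, 5, 0, 3]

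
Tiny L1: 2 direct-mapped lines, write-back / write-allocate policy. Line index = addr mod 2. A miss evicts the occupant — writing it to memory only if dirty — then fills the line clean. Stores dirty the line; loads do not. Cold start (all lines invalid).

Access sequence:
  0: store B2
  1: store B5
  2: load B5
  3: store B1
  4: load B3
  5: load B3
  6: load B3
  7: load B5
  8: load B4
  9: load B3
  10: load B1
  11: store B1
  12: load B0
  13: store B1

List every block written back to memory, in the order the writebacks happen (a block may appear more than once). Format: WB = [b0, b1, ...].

WB = [5, 1, 2]

  0 | W B2 → L0 miss [D]
  1 | W B5 → L1 miss [D]
  2 | R B5 → L1 hit [D]
  3 | W B1 → L1 miss wb→B5 [D]
  4 | R B3 → L1 miss wb→B1 [-]
  5 | R B3 → L1 hit [-]
  6 | R B3 → L1 hit [-]
  7 | R B5 → L1 miss [-]
  8 | R B4 → L0 miss wb→B2 [-]
  9 | R B3 → L1 miss [-]
  10 | R B1 → L1 miss [-]
  11 | W B1 → L1 hit [D]
  12 | R B0 → L0 miss [-]
  13 | W B1 → L1 hit [D]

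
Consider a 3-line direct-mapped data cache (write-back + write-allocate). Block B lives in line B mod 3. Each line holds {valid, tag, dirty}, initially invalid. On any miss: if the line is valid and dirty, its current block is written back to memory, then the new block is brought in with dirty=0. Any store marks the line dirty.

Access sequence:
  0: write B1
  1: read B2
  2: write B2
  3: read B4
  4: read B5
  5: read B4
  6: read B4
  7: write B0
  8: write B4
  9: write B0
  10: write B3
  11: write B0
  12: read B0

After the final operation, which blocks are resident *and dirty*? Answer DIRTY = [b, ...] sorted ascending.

  0 | W B1 → L1 miss [D]
  1 | R B2 → L2 miss [-]
  2 | W B2 → L2 hit [D]
  3 | R B4 → L1 miss wb→B1 [-]
  4 | R B5 → L2 miss wb→B2 [-]
  5 | R B4 → L1 hit [-]
  6 | R B4 → L1 hit [-]
  7 | W B0 → L0 miss [D]
  8 | W B4 → L1 hit [D]
  9 | W B0 → L0 hit [D]
  10 | W B3 → L0 miss wb→B0 [D]
  11 | W B0 → L0 miss wb→B3 [D]
  12 | R B0 → L0 hit [D]

DIRTY = [0, 4]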